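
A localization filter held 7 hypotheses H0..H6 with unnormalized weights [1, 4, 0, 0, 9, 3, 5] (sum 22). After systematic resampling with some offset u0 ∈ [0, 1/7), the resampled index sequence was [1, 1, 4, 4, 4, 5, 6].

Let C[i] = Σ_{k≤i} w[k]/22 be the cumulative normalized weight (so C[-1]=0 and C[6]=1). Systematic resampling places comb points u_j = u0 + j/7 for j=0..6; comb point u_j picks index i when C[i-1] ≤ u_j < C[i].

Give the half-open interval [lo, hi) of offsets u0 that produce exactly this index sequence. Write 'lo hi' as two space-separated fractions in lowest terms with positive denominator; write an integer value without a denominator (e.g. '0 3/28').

1/22 9/154

C = [1/22, 5/22, 5/22, 5/22, 7/11, 17/22, 1]
j=0 picked index 1: u0 ∈ [1/22, 5/22)
j=1 picked index 1: u0 ∈ [-15/154, 13/154)
j=2 picked index 4: u0 ∈ [-9/154, 27/77)
j=3 picked index 4: u0 ∈ [-31/154, 16/77)
j=4 picked index 4: u0 ∈ [-53/154, 5/77)
j=5 picked index 5: u0 ∈ [-6/77, 9/154)
j=6 picked index 6: u0 ∈ [-13/154, 1/7)
intersection: [1/22, 9/154)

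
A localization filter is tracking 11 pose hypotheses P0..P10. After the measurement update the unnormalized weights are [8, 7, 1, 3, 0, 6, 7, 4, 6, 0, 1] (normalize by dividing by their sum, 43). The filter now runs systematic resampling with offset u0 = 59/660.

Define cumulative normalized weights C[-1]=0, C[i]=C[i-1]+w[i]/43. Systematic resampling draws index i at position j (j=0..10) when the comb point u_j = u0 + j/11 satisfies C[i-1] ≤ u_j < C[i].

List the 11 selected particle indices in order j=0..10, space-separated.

C = [8/43, 15/43, 16/43, 19/43, 19/43, 25/43, 32/43, 36/43, 42/43, 42/43, 1]
j=0: u_0=59/660 ∈ [0, 8/43) → index 0
j=1: u_1=119/660 ∈ [0, 8/43) → index 0
j=2: u_2=179/660 ∈ [8/43, 15/43) → index 1
j=3: u_3=239/660 ∈ [15/43, 16/43) → index 2
j=4: u_4=299/660 ∈ [19/43, 25/43) → index 5
j=5: u_5=359/660 ∈ [19/43, 25/43) → index 5
j=6: u_6=419/660 ∈ [25/43, 32/43) → index 6
j=7: u_7=479/660 ∈ [25/43, 32/43) → index 6
j=8: u_8=49/60 ∈ [32/43, 36/43) → index 7
j=9: u_9=599/660 ∈ [36/43, 42/43) → index 8
j=10: u_10=659/660 ∈ [42/43, 1) → index 10

0 0 1 2 5 5 6 6 7 8 10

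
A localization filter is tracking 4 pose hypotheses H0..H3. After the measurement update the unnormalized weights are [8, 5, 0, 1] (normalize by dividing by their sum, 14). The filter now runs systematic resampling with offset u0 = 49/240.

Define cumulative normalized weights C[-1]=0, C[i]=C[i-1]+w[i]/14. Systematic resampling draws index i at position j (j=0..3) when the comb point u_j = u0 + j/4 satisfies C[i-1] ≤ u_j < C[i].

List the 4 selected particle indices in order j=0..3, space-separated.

C = [4/7, 13/14, 13/14, 1]
j=0: u_0=49/240 ∈ [0, 4/7) → index 0
j=1: u_1=109/240 ∈ [0, 4/7) → index 0
j=2: u_2=169/240 ∈ [4/7, 13/14) → index 1
j=3: u_3=229/240 ∈ [13/14, 1) → index 3

0 0 1 3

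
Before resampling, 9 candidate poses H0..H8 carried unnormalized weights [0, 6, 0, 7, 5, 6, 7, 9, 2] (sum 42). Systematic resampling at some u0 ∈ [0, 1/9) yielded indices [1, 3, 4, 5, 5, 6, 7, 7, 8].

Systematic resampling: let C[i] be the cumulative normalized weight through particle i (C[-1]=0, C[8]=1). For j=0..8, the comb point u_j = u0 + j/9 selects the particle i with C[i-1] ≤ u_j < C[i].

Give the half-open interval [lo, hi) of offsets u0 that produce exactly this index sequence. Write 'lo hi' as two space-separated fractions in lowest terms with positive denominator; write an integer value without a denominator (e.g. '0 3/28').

2/21 1/9

C = [0, 1/7, 1/7, 13/42, 3/7, 4/7, 31/42, 20/21, 1]
j=0 picked index 1: u0 ∈ [0, 1/7)
j=1 picked index 3: u0 ∈ [2/63, 25/126)
j=2 picked index 4: u0 ∈ [11/126, 13/63)
j=3 picked index 5: u0 ∈ [2/21, 5/21)
j=4 picked index 5: u0 ∈ [-1/63, 8/63)
j=5 picked index 6: u0 ∈ [1/63, 23/126)
j=6 picked index 7: u0 ∈ [1/14, 2/7)
j=7 picked index 7: u0 ∈ [-5/126, 11/63)
j=8 picked index 8: u0 ∈ [4/63, 1/9)
intersection: [2/21, 1/9)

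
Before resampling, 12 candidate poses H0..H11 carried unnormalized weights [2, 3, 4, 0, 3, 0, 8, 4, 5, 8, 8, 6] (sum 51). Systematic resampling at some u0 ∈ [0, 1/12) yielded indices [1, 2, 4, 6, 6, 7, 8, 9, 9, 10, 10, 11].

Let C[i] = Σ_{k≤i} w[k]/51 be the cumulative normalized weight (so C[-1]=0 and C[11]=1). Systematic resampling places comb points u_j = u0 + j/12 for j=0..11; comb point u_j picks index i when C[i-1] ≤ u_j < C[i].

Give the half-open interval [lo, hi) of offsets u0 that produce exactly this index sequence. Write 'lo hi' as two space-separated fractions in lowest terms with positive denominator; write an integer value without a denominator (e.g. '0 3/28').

2/51 5/102

C = [2/51, 5/51, 3/17, 3/17, 4/17, 4/17, 20/51, 8/17, 29/51, 37/51, 15/17, 1]
j=0 picked index 1: u0 ∈ [2/51, 5/51)
j=1 picked index 2: u0 ∈ [1/68, 19/204)
j=2 picked index 4: u0 ∈ [1/102, 7/102)
j=3 picked index 6: u0 ∈ [-1/68, 29/204)
j=4 picked index 6: u0 ∈ [-5/51, 1/17)
j=5 picked index 7: u0 ∈ [-5/204, 11/204)
j=6 picked index 8: u0 ∈ [-1/34, 7/102)
j=7 picked index 9: u0 ∈ [-1/68, 29/204)
j=8 picked index 9: u0 ∈ [-5/51, 1/17)
j=9 picked index 10: u0 ∈ [-5/204, 9/68)
j=10 picked index 10: u0 ∈ [-11/102, 5/102)
j=11 picked index 11: u0 ∈ [-7/204, 1/12)
intersection: [2/51, 5/102)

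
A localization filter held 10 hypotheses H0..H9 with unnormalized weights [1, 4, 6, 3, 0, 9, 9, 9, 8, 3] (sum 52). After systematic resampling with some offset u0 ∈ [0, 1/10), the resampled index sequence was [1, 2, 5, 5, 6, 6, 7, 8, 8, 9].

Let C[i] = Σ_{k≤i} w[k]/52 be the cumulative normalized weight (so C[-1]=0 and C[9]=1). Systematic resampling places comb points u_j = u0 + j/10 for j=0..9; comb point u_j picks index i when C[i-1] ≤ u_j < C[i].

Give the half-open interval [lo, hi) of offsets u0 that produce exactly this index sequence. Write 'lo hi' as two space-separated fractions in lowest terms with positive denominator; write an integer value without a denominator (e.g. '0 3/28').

23/260 5/52

C = [1/52, 5/52, 11/52, 7/26, 7/26, 23/52, 8/13, 41/52, 49/52, 1]
j=0 picked index 1: u0 ∈ [1/52, 5/52)
j=1 picked index 2: u0 ∈ [-1/260, 29/260)
j=2 picked index 5: u0 ∈ [9/130, 63/260)
j=3 picked index 5: u0 ∈ [-2/65, 37/260)
j=4 picked index 6: u0 ∈ [11/260, 14/65)
j=5 picked index 6: u0 ∈ [-3/52, 3/26)
j=6 picked index 7: u0 ∈ [1/65, 49/260)
j=7 picked index 8: u0 ∈ [23/260, 63/260)
j=8 picked index 8: u0 ∈ [-3/260, 37/260)
j=9 picked index 9: u0 ∈ [11/260, 1/10)
intersection: [23/260, 5/52)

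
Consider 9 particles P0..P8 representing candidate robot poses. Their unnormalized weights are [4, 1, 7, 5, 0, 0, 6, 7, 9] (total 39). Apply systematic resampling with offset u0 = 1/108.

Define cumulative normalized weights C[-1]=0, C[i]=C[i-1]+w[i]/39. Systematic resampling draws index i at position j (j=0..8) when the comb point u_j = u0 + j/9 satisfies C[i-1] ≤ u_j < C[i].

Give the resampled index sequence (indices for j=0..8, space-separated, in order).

0 1 2 3 6 6 7 8 8

C = [4/39, 5/39, 4/13, 17/39, 17/39, 17/39, 23/39, 10/13, 1]
j=0: u_0=1/108 ∈ [0, 4/39) → index 0
j=1: u_1=13/108 ∈ [4/39, 5/39) → index 1
j=2: u_2=25/108 ∈ [5/39, 4/13) → index 2
j=3: u_3=37/108 ∈ [4/13, 17/39) → index 3
j=4: u_4=49/108 ∈ [17/39, 23/39) → index 6
j=5: u_5=61/108 ∈ [17/39, 23/39) → index 6
j=6: u_6=73/108 ∈ [23/39, 10/13) → index 7
j=7: u_7=85/108 ∈ [10/13, 1) → index 8
j=8: u_8=97/108 ∈ [10/13, 1) → index 8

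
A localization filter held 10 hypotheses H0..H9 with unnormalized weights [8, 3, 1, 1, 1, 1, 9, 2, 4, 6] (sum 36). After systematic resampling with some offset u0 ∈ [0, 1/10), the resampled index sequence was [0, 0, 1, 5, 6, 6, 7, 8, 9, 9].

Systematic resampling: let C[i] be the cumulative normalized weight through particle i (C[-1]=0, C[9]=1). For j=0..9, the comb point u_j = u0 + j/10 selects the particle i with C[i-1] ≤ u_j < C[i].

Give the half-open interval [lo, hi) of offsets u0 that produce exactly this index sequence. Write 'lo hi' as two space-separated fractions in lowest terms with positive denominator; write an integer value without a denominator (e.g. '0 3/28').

4/45 1/10

C = [2/9, 11/36, 1/3, 13/36, 7/18, 5/12, 2/3, 13/18, 5/6, 1]
j=0 picked index 0: u0 ∈ [0, 2/9)
j=1 picked index 0: u0 ∈ [-1/10, 11/90)
j=2 picked index 1: u0 ∈ [1/45, 19/180)
j=3 picked index 5: u0 ∈ [4/45, 7/60)
j=4 picked index 6: u0 ∈ [1/60, 4/15)
j=5 picked index 6: u0 ∈ [-1/12, 1/6)
j=6 picked index 7: u0 ∈ [1/15, 11/90)
j=7 picked index 8: u0 ∈ [1/45, 2/15)
j=8 picked index 9: u0 ∈ [1/30, 1/5)
j=9 picked index 9: u0 ∈ [-1/15, 1/10)
intersection: [4/45, 1/10)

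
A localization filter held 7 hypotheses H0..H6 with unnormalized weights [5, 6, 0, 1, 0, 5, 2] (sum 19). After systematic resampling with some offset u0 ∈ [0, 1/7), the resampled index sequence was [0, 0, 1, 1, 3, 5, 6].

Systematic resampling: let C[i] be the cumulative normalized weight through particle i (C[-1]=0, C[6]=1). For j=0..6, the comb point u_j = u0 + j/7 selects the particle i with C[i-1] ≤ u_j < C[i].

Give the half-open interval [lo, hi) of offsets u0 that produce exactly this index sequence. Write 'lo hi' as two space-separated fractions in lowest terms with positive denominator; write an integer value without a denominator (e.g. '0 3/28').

C = [5/19, 11/19, 11/19, 12/19, 12/19, 17/19, 1]
j=0 picked index 0: u0 ∈ [0, 5/19)
j=1 picked index 0: u0 ∈ [-1/7, 16/133)
j=2 picked index 1: u0 ∈ [-3/133, 39/133)
j=3 picked index 1: u0 ∈ [-22/133, 20/133)
j=4 picked index 3: u0 ∈ [1/133, 8/133)
j=5 picked index 5: u0 ∈ [-11/133, 24/133)
j=6 picked index 6: u0 ∈ [5/133, 1/7)
intersection: [5/133, 8/133)

5/133 8/133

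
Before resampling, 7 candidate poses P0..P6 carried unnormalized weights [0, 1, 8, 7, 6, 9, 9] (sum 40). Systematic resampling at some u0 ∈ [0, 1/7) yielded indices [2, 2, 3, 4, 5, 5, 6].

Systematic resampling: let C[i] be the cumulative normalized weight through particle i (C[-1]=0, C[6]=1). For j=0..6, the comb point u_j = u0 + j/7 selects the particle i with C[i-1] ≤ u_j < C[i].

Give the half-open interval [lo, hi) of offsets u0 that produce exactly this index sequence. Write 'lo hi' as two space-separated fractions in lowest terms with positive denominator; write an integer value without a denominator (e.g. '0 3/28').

C = [0, 1/40, 9/40, 2/5, 11/20, 31/40, 1]
j=0 picked index 2: u0 ∈ [1/40, 9/40)
j=1 picked index 2: u0 ∈ [-33/280, 23/280)
j=2 picked index 3: u0 ∈ [-17/280, 4/35)
j=3 picked index 4: u0 ∈ [-1/35, 17/140)
j=4 picked index 5: u0 ∈ [-3/140, 57/280)
j=5 picked index 5: u0 ∈ [-23/140, 17/280)
j=6 picked index 6: u0 ∈ [-23/280, 1/7)
intersection: [1/40, 17/280)

1/40 17/280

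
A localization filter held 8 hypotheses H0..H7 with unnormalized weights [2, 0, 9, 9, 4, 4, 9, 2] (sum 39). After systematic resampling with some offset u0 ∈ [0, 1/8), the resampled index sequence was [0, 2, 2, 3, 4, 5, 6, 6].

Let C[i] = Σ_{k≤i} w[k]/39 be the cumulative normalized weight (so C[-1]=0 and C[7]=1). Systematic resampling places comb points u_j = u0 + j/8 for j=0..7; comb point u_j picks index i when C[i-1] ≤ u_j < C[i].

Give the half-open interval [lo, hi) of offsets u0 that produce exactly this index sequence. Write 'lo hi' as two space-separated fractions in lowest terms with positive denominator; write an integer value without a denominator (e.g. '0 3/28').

1/78 5/156

C = [2/39, 2/39, 11/39, 20/39, 8/13, 28/39, 37/39, 1]
j=0 picked index 0: u0 ∈ [0, 2/39)
j=1 picked index 2: u0 ∈ [-23/312, 49/312)
j=2 picked index 2: u0 ∈ [-31/156, 5/156)
j=3 picked index 3: u0 ∈ [-29/312, 43/312)
j=4 picked index 4: u0 ∈ [1/78, 3/26)
j=5 picked index 5: u0 ∈ [-1/104, 29/312)
j=6 picked index 6: u0 ∈ [-5/156, 31/156)
j=7 picked index 6: u0 ∈ [-49/312, 23/312)
intersection: [1/78, 5/156)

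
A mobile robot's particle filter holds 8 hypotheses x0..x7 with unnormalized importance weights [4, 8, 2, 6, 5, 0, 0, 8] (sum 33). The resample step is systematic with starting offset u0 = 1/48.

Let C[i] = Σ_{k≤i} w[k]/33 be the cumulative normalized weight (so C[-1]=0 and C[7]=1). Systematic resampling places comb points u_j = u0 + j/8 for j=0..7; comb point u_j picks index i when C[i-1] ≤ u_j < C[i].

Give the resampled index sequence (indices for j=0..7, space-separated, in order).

0 1 1 2 3 4 7 7

C = [4/33, 4/11, 14/33, 20/33, 25/33, 25/33, 25/33, 1]
j=0: u_0=1/48 ∈ [0, 4/33) → index 0
j=1: u_1=7/48 ∈ [4/33, 4/11) → index 1
j=2: u_2=13/48 ∈ [4/33, 4/11) → index 1
j=3: u_3=19/48 ∈ [4/11, 14/33) → index 2
j=4: u_4=25/48 ∈ [14/33, 20/33) → index 3
j=5: u_5=31/48 ∈ [20/33, 25/33) → index 4
j=6: u_6=37/48 ∈ [25/33, 1) → index 7
j=7: u_7=43/48 ∈ [25/33, 1) → index 7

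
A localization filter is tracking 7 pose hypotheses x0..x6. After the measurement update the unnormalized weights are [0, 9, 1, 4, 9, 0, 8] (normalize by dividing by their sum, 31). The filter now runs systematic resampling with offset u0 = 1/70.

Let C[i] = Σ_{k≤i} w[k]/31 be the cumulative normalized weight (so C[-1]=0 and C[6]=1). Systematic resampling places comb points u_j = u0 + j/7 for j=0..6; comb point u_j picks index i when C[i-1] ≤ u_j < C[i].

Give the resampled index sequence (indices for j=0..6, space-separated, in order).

1 1 2 3 4 4 6

C = [0, 9/31, 10/31, 14/31, 23/31, 23/31, 1]
j=0: u_0=1/70 ∈ [0, 9/31) → index 1
j=1: u_1=11/70 ∈ [0, 9/31) → index 1
j=2: u_2=3/10 ∈ [9/31, 10/31) → index 2
j=3: u_3=31/70 ∈ [10/31, 14/31) → index 3
j=4: u_4=41/70 ∈ [14/31, 23/31) → index 4
j=5: u_5=51/70 ∈ [14/31, 23/31) → index 4
j=6: u_6=61/70 ∈ [23/31, 1) → index 6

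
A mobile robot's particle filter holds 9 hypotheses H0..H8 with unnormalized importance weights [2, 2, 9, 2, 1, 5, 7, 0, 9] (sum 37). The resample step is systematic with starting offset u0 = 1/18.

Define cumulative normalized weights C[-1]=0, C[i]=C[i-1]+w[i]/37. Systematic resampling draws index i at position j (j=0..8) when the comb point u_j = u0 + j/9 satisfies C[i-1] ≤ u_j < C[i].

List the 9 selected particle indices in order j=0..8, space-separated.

C = [2/37, 4/37, 13/37, 15/37, 16/37, 21/37, 28/37, 28/37, 1]
j=0: u_0=1/18 ∈ [2/37, 4/37) → index 1
j=1: u_1=1/6 ∈ [4/37, 13/37) → index 2
j=2: u_2=5/18 ∈ [4/37, 13/37) → index 2
j=3: u_3=7/18 ∈ [13/37, 15/37) → index 3
j=4: u_4=1/2 ∈ [16/37, 21/37) → index 5
j=5: u_5=11/18 ∈ [21/37, 28/37) → index 6
j=6: u_6=13/18 ∈ [21/37, 28/37) → index 6
j=7: u_7=5/6 ∈ [28/37, 1) → index 8
j=8: u_8=17/18 ∈ [28/37, 1) → index 8

1 2 2 3 5 6 6 8 8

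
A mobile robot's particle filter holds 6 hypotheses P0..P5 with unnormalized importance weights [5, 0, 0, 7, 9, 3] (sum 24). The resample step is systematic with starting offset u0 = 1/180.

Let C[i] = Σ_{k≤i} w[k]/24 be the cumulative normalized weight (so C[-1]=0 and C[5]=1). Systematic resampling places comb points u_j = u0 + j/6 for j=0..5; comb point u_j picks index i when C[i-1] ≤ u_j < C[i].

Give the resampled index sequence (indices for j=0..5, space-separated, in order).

C = [5/24, 5/24, 5/24, 1/2, 7/8, 1]
j=0: u_0=1/180 ∈ [0, 5/24) → index 0
j=1: u_1=31/180 ∈ [0, 5/24) → index 0
j=2: u_2=61/180 ∈ [5/24, 1/2) → index 3
j=3: u_3=91/180 ∈ [1/2, 7/8) → index 4
j=4: u_4=121/180 ∈ [1/2, 7/8) → index 4
j=5: u_5=151/180 ∈ [1/2, 7/8) → index 4

0 0 3 4 4 4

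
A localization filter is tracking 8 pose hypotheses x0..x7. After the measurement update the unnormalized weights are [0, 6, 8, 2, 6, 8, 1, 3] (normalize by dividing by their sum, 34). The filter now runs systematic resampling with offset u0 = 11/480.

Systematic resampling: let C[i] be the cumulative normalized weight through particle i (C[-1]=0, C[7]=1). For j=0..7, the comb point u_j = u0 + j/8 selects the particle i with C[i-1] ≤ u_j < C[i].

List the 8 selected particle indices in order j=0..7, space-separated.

1 1 2 2 4 5 5 6

C = [0, 3/17, 7/17, 8/17, 11/17, 15/17, 31/34, 1]
j=0: u_0=11/480 ∈ [0, 3/17) → index 1
j=1: u_1=71/480 ∈ [0, 3/17) → index 1
j=2: u_2=131/480 ∈ [3/17, 7/17) → index 2
j=3: u_3=191/480 ∈ [3/17, 7/17) → index 2
j=4: u_4=251/480 ∈ [8/17, 11/17) → index 4
j=5: u_5=311/480 ∈ [11/17, 15/17) → index 5
j=6: u_6=371/480 ∈ [11/17, 15/17) → index 5
j=7: u_7=431/480 ∈ [15/17, 31/34) → index 6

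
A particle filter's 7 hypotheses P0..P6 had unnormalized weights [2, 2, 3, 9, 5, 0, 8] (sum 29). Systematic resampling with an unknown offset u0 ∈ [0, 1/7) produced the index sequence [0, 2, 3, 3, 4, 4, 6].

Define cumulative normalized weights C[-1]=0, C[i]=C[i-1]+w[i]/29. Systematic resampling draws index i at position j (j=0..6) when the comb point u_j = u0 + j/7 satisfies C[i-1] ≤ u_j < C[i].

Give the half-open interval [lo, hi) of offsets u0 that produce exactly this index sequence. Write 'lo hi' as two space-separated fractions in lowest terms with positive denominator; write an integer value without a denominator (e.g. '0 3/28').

C = [2/29, 4/29, 7/29, 16/29, 21/29, 21/29, 1]
j=0 picked index 0: u0 ∈ [0, 2/29)
j=1 picked index 2: u0 ∈ [-1/203, 20/203)
j=2 picked index 3: u0 ∈ [-9/203, 54/203)
j=3 picked index 3: u0 ∈ [-38/203, 25/203)
j=4 picked index 4: u0 ∈ [-4/203, 31/203)
j=5 picked index 4: u0 ∈ [-33/203, 2/203)
j=6 picked index 6: u0 ∈ [-27/203, 1/7)
intersection: [0, 2/203)

0 2/203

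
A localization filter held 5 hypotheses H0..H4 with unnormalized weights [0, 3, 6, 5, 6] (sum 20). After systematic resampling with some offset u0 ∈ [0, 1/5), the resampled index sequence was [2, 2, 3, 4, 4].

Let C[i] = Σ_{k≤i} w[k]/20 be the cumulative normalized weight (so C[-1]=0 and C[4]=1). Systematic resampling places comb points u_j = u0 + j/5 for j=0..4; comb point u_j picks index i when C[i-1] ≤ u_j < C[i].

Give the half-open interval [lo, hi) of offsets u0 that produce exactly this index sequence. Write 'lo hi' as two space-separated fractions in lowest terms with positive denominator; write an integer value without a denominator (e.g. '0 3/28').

3/20 1/5

C = [0, 3/20, 9/20, 7/10, 1]
j=0 picked index 2: u0 ∈ [3/20, 9/20)
j=1 picked index 2: u0 ∈ [-1/20, 1/4)
j=2 picked index 3: u0 ∈ [1/20, 3/10)
j=3 picked index 4: u0 ∈ [1/10, 2/5)
j=4 picked index 4: u0 ∈ [-1/10, 1/5)
intersection: [3/20, 1/5)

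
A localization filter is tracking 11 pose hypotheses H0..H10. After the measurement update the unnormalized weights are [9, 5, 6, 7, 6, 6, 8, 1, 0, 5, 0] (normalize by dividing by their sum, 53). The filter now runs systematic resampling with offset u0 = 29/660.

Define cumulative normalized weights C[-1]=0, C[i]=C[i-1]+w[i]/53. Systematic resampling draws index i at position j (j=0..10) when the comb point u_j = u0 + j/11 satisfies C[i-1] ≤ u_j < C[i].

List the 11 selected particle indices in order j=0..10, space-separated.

C = [9/53, 14/53, 20/53, 27/53, 33/53, 39/53, 47/53, 48/53, 48/53, 1, 1]
j=0: u_0=29/660 ∈ [0, 9/53) → index 0
j=1: u_1=89/660 ∈ [0, 9/53) → index 0
j=2: u_2=149/660 ∈ [9/53, 14/53) → index 1
j=3: u_3=19/60 ∈ [14/53, 20/53) → index 2
j=4: u_4=269/660 ∈ [20/53, 27/53) → index 3
j=5: u_5=329/660 ∈ [20/53, 27/53) → index 3
j=6: u_6=389/660 ∈ [27/53, 33/53) → index 4
j=7: u_7=449/660 ∈ [33/53, 39/53) → index 5
j=8: u_8=509/660 ∈ [39/53, 47/53) → index 6
j=9: u_9=569/660 ∈ [39/53, 47/53) → index 6
j=10: u_10=629/660 ∈ [48/53, 1) → index 9

0 0 1 2 3 3 4 5 6 6 9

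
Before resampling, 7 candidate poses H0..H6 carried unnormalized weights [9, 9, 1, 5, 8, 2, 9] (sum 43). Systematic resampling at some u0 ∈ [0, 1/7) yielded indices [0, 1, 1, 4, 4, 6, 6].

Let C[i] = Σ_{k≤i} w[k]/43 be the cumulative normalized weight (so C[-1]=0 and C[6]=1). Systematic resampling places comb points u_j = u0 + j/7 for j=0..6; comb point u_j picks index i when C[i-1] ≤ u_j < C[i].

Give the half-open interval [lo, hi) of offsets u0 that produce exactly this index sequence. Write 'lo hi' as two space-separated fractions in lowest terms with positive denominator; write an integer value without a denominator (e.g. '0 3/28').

C = [9/43, 18/43, 19/43, 24/43, 32/43, 34/43, 1]
j=0 picked index 0: u0 ∈ [0, 9/43)
j=1 picked index 1: u0 ∈ [20/301, 83/301)
j=2 picked index 1: u0 ∈ [-23/301, 40/301)
j=3 picked index 4: u0 ∈ [39/301, 95/301)
j=4 picked index 4: u0 ∈ [-4/301, 52/301)
j=5 picked index 6: u0 ∈ [23/301, 2/7)
j=6 picked index 6: u0 ∈ [-20/301, 1/7)
intersection: [39/301, 40/301)

39/301 40/301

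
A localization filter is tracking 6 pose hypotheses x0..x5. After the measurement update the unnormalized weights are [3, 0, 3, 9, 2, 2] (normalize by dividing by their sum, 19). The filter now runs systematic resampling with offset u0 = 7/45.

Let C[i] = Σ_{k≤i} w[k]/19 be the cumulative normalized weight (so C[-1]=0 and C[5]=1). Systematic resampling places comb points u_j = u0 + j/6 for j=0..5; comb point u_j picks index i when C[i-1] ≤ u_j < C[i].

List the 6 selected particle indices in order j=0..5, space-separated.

0 3 3 3 4 5

C = [3/19, 3/19, 6/19, 15/19, 17/19, 1]
j=0: u_0=7/45 ∈ [0, 3/19) → index 0
j=1: u_1=29/90 ∈ [6/19, 15/19) → index 3
j=2: u_2=22/45 ∈ [6/19, 15/19) → index 3
j=3: u_3=59/90 ∈ [6/19, 15/19) → index 3
j=4: u_4=37/45 ∈ [15/19, 17/19) → index 4
j=5: u_5=89/90 ∈ [17/19, 1) → index 5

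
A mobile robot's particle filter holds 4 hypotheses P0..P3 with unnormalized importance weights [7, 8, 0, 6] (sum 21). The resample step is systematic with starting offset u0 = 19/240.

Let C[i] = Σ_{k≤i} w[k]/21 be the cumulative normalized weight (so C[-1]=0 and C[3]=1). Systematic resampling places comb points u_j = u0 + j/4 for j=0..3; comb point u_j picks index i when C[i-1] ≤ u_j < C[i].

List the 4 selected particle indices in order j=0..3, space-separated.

0 0 1 3

C = [1/3, 5/7, 5/7, 1]
j=0: u_0=19/240 ∈ [0, 1/3) → index 0
j=1: u_1=79/240 ∈ [0, 1/3) → index 0
j=2: u_2=139/240 ∈ [1/3, 5/7) → index 1
j=3: u_3=199/240 ∈ [5/7, 1) → index 3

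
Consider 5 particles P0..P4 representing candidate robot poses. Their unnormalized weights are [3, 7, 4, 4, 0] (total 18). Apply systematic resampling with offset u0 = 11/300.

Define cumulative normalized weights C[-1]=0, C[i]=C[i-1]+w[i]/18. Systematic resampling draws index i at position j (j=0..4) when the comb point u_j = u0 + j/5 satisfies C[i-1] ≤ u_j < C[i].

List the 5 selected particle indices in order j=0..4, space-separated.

0 1 1 2 3

C = [1/6, 5/9, 7/9, 1, 1]
j=0: u_0=11/300 ∈ [0, 1/6) → index 0
j=1: u_1=71/300 ∈ [1/6, 5/9) → index 1
j=2: u_2=131/300 ∈ [1/6, 5/9) → index 1
j=3: u_3=191/300 ∈ [5/9, 7/9) → index 2
j=4: u_4=251/300 ∈ [7/9, 1) → index 3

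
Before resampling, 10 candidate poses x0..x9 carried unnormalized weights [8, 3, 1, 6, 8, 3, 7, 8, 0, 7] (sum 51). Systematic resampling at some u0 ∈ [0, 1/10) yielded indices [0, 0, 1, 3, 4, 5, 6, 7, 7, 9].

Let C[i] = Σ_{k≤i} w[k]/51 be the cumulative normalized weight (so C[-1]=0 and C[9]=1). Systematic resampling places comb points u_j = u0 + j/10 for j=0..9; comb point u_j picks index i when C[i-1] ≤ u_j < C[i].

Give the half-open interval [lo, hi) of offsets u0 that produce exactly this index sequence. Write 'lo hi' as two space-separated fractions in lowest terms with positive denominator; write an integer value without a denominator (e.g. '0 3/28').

C = [8/51, 11/51, 4/17, 6/17, 26/51, 29/51, 12/17, 44/51, 44/51, 1]
j=0 picked index 0: u0 ∈ [0, 8/51)
j=1 picked index 0: u0 ∈ [-1/10, 29/510)
j=2 picked index 1: u0 ∈ [-11/255, 4/255)
j=3 picked index 3: u0 ∈ [-11/170, 9/170)
j=4 picked index 4: u0 ∈ [-4/85, 28/255)
j=5 picked index 5: u0 ∈ [1/102, 7/102)
j=6 picked index 6: u0 ∈ [-8/255, 9/85)
j=7 picked index 7: u0 ∈ [1/170, 83/510)
j=8 picked index 7: u0 ∈ [-8/85, 16/255)
j=9 picked index 9: u0 ∈ [-19/510, 1/10)
intersection: [1/102, 4/255)

1/102 4/255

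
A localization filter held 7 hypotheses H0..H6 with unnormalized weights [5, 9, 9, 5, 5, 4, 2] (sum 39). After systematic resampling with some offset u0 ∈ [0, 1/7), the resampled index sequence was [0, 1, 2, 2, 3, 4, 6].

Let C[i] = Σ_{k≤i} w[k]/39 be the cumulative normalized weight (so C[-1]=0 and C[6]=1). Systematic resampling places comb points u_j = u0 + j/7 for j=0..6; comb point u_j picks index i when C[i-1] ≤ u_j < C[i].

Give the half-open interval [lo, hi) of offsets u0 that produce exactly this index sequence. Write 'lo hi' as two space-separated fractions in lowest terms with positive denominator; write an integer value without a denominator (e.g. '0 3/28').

C = [5/39, 14/39, 23/39, 28/39, 11/13, 37/39, 1]
j=0 picked index 0: u0 ∈ [0, 5/39)
j=1 picked index 1: u0 ∈ [-4/273, 59/273)
j=2 picked index 2: u0 ∈ [20/273, 83/273)
j=3 picked index 2: u0 ∈ [-19/273, 44/273)
j=4 picked index 3: u0 ∈ [5/273, 40/273)
j=5 picked index 4: u0 ∈ [1/273, 12/91)
j=6 picked index 6: u0 ∈ [25/273, 1/7)
intersection: [25/273, 5/39)

25/273 5/39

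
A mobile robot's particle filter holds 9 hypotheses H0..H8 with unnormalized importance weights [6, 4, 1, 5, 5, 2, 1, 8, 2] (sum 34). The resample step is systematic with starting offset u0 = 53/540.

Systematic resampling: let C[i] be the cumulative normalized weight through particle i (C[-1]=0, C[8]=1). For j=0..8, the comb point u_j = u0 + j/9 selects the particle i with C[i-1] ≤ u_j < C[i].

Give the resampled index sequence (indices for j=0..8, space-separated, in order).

0 1 2 3 4 5 7 7 8

C = [3/17, 5/17, 11/34, 8/17, 21/34, 23/34, 12/17, 16/17, 1]
j=0: u_0=53/540 ∈ [0, 3/17) → index 0
j=1: u_1=113/540 ∈ [3/17, 5/17) → index 1
j=2: u_2=173/540 ∈ [5/17, 11/34) → index 2
j=3: u_3=233/540 ∈ [11/34, 8/17) → index 3
j=4: u_4=293/540 ∈ [8/17, 21/34) → index 4
j=5: u_5=353/540 ∈ [21/34, 23/34) → index 5
j=6: u_6=413/540 ∈ [12/17, 16/17) → index 7
j=7: u_7=473/540 ∈ [12/17, 16/17) → index 7
j=8: u_8=533/540 ∈ [16/17, 1) → index 8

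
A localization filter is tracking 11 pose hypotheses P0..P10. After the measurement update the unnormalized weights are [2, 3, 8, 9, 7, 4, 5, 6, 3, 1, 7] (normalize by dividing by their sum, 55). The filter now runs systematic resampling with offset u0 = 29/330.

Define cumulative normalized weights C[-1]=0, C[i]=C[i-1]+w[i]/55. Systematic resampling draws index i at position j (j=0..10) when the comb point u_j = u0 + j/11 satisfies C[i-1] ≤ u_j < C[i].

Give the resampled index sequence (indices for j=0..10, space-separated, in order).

1 2 3 3 4 5 6 7 8 10 10

C = [2/55, 1/11, 13/55, 2/5, 29/55, 3/5, 38/55, 4/5, 47/55, 48/55, 1]
j=0: u_0=29/330 ∈ [2/55, 1/11) → index 1
j=1: u_1=59/330 ∈ [1/11, 13/55) → index 2
j=2: u_2=89/330 ∈ [13/55, 2/5) → index 3
j=3: u_3=119/330 ∈ [13/55, 2/5) → index 3
j=4: u_4=149/330 ∈ [2/5, 29/55) → index 4
j=5: u_5=179/330 ∈ [29/55, 3/5) → index 5
j=6: u_6=19/30 ∈ [3/5, 38/55) → index 6
j=7: u_7=239/330 ∈ [38/55, 4/5) → index 7
j=8: u_8=269/330 ∈ [4/5, 47/55) → index 8
j=9: u_9=299/330 ∈ [48/55, 1) → index 10
j=10: u_10=329/330 ∈ [48/55, 1) → index 10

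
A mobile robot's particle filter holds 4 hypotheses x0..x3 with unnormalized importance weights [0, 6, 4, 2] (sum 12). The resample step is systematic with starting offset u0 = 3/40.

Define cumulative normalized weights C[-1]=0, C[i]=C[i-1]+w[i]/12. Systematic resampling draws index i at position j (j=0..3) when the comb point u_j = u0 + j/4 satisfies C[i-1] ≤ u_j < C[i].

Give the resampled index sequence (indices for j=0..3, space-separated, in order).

1 1 2 2

C = [0, 1/2, 5/6, 1]
j=0: u_0=3/40 ∈ [0, 1/2) → index 1
j=1: u_1=13/40 ∈ [0, 1/2) → index 1
j=2: u_2=23/40 ∈ [1/2, 5/6) → index 2
j=3: u_3=33/40 ∈ [1/2, 5/6) → index 2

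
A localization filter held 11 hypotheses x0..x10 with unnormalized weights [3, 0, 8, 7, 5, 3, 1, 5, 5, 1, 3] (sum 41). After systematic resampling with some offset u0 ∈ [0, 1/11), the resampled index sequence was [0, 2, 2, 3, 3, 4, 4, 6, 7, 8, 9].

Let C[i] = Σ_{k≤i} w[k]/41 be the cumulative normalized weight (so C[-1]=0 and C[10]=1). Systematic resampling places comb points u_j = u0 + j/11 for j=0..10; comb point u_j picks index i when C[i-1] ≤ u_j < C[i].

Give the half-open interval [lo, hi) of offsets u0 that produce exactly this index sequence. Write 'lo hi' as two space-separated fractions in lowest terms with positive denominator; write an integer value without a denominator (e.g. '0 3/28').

C = [3/41, 3/41, 11/41, 18/41, 23/41, 26/41, 27/41, 32/41, 37/41, 38/41, 1]
j=0 picked index 0: u0 ∈ [0, 3/41)
j=1 picked index 2: u0 ∈ [-8/451, 80/451)
j=2 picked index 2: u0 ∈ [-49/451, 39/451)
j=3 picked index 3: u0 ∈ [-2/451, 75/451)
j=4 picked index 3: u0 ∈ [-43/451, 34/451)
j=5 picked index 4: u0 ∈ [-7/451, 48/451)
j=6 picked index 4: u0 ∈ [-48/451, 7/451)
j=7 picked index 6: u0 ∈ [-1/451, 10/451)
j=8 picked index 7: u0 ∈ [-31/451, 24/451)
j=9 picked index 8: u0 ∈ [-17/451, 38/451)
j=10 picked index 9: u0 ∈ [-3/451, 8/451)
intersection: [0, 7/451)

0 7/451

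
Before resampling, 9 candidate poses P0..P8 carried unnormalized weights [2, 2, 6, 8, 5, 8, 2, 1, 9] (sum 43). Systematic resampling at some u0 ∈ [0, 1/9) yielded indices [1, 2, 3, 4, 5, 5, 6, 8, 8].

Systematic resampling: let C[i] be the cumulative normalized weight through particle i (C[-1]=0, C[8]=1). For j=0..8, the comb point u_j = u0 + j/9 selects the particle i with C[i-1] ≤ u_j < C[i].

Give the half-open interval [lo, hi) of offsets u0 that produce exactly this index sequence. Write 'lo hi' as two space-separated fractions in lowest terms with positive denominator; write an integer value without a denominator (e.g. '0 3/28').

35/387 4/43

C = [2/43, 4/43, 10/43, 18/43, 23/43, 31/43, 33/43, 34/43, 1]
j=0 picked index 1: u0 ∈ [2/43, 4/43)
j=1 picked index 2: u0 ∈ [-7/387, 47/387)
j=2 picked index 3: u0 ∈ [4/387, 76/387)
j=3 picked index 4: u0 ∈ [11/129, 26/129)
j=4 picked index 5: u0 ∈ [35/387, 107/387)
j=5 picked index 5: u0 ∈ [-8/387, 64/387)
j=6 picked index 6: u0 ∈ [7/129, 13/129)
j=7 picked index 8: u0 ∈ [5/387, 2/9)
j=8 picked index 8: u0 ∈ [-38/387, 1/9)
intersection: [35/387, 4/43)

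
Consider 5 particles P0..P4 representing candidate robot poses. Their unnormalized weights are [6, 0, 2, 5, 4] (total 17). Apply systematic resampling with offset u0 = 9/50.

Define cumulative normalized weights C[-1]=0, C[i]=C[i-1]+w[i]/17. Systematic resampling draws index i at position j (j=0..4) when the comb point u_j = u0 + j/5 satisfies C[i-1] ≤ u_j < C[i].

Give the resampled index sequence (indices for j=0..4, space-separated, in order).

0 2 3 4 4

C = [6/17, 6/17, 8/17, 13/17, 1]
j=0: u_0=9/50 ∈ [0, 6/17) → index 0
j=1: u_1=19/50 ∈ [6/17, 8/17) → index 2
j=2: u_2=29/50 ∈ [8/17, 13/17) → index 3
j=3: u_3=39/50 ∈ [13/17, 1) → index 4
j=4: u_4=49/50 ∈ [13/17, 1) → index 4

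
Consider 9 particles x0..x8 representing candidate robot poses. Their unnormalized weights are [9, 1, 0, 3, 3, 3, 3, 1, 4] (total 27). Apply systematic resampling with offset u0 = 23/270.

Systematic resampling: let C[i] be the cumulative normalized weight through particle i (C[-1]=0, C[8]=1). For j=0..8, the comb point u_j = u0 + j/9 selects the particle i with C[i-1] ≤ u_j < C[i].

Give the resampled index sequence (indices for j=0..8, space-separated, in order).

0 0 0 3 4 5 6 8 8

C = [1/3, 10/27, 10/27, 13/27, 16/27, 19/27, 22/27, 23/27, 1]
j=0: u_0=23/270 ∈ [0, 1/3) → index 0
j=1: u_1=53/270 ∈ [0, 1/3) → index 0
j=2: u_2=83/270 ∈ [0, 1/3) → index 0
j=3: u_3=113/270 ∈ [10/27, 13/27) → index 3
j=4: u_4=143/270 ∈ [13/27, 16/27) → index 4
j=5: u_5=173/270 ∈ [16/27, 19/27) → index 5
j=6: u_6=203/270 ∈ [19/27, 22/27) → index 6
j=7: u_7=233/270 ∈ [23/27, 1) → index 8
j=8: u_8=263/270 ∈ [23/27, 1) → index 8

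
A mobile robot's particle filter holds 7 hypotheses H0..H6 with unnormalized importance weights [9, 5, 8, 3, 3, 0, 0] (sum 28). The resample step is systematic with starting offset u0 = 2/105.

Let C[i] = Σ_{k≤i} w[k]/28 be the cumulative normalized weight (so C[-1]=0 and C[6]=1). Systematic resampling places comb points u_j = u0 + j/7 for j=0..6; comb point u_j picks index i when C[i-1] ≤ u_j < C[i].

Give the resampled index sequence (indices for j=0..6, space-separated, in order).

0 0 0 1 2 2 3

C = [9/28, 1/2, 11/14, 25/28, 1, 1, 1]
j=0: u_0=2/105 ∈ [0, 9/28) → index 0
j=1: u_1=17/105 ∈ [0, 9/28) → index 0
j=2: u_2=32/105 ∈ [0, 9/28) → index 0
j=3: u_3=47/105 ∈ [9/28, 1/2) → index 1
j=4: u_4=62/105 ∈ [1/2, 11/14) → index 2
j=5: u_5=11/15 ∈ [1/2, 11/14) → index 2
j=6: u_6=92/105 ∈ [11/14, 25/28) → index 3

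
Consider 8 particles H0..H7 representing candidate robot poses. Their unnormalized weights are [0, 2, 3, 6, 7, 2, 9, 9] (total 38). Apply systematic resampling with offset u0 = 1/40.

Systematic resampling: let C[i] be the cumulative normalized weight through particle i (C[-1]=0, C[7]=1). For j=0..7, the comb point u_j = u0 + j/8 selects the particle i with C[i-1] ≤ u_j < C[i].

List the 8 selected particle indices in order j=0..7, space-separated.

C = [0, 1/19, 5/38, 11/38, 9/19, 10/19, 29/38, 1]
j=0: u_0=1/40 ∈ [0, 1/19) → index 1
j=1: u_1=3/20 ∈ [5/38, 11/38) → index 3
j=2: u_2=11/40 ∈ [5/38, 11/38) → index 3
j=3: u_3=2/5 ∈ [11/38, 9/19) → index 4
j=4: u_4=21/40 ∈ [9/19, 10/19) → index 5
j=5: u_5=13/20 ∈ [10/19, 29/38) → index 6
j=6: u_6=31/40 ∈ [29/38, 1) → index 7
j=7: u_7=9/10 ∈ [29/38, 1) → index 7

1 3 3 4 5 6 7 7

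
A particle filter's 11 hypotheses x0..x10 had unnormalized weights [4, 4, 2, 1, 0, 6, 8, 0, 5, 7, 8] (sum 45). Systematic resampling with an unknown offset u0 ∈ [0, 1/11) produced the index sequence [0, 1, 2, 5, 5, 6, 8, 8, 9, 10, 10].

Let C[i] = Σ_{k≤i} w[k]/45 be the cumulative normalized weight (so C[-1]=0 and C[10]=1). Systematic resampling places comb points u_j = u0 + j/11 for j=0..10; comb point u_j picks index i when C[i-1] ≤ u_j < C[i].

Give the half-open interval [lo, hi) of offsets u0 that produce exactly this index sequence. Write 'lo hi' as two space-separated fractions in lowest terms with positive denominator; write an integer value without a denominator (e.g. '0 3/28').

1/99 7/495

C = [4/45, 8/45, 2/9, 11/45, 11/45, 17/45, 5/9, 5/9, 2/3, 37/45, 1]
j=0 picked index 0: u0 ∈ [0, 4/45)
j=1 picked index 1: u0 ∈ [-1/495, 43/495)
j=2 picked index 2: u0 ∈ [-2/495, 4/99)
j=3 picked index 5: u0 ∈ [-14/495, 52/495)
j=4 picked index 5: u0 ∈ [-59/495, 7/495)
j=5 picked index 6: u0 ∈ [-38/495, 10/99)
j=6 picked index 8: u0 ∈ [1/99, 4/33)
j=7 picked index 8: u0 ∈ [-8/99, 1/33)
j=8 picked index 9: u0 ∈ [-2/33, 47/495)
j=9 picked index 10: u0 ∈ [2/495, 2/11)
j=10 picked index 10: u0 ∈ [-43/495, 1/11)
intersection: [1/99, 7/495)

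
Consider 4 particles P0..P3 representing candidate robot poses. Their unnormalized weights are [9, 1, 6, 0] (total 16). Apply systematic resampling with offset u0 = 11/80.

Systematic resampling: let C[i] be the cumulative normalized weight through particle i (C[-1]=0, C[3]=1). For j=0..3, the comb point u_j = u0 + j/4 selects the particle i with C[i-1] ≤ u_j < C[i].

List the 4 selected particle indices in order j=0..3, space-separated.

C = [9/16, 5/8, 1, 1]
j=0: u_0=11/80 ∈ [0, 9/16) → index 0
j=1: u_1=31/80 ∈ [0, 9/16) → index 0
j=2: u_2=51/80 ∈ [5/8, 1) → index 2
j=3: u_3=71/80 ∈ [5/8, 1) → index 2

0 0 2 2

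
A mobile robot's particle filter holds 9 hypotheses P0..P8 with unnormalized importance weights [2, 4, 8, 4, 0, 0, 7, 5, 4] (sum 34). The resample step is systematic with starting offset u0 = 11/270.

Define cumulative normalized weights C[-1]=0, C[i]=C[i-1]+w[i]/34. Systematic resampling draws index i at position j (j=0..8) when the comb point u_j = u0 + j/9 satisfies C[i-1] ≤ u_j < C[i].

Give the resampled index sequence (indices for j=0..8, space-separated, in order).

C = [1/17, 3/17, 7/17, 9/17, 9/17, 9/17, 25/34, 15/17, 1]
j=0: u_0=11/270 ∈ [0, 1/17) → index 0
j=1: u_1=41/270 ∈ [1/17, 3/17) → index 1
j=2: u_2=71/270 ∈ [3/17, 7/17) → index 2
j=3: u_3=101/270 ∈ [3/17, 7/17) → index 2
j=4: u_4=131/270 ∈ [7/17, 9/17) → index 3
j=5: u_5=161/270 ∈ [9/17, 25/34) → index 6
j=6: u_6=191/270 ∈ [9/17, 25/34) → index 6
j=7: u_7=221/270 ∈ [25/34, 15/17) → index 7
j=8: u_8=251/270 ∈ [15/17, 1) → index 8

0 1 2 2 3 6 6 7 8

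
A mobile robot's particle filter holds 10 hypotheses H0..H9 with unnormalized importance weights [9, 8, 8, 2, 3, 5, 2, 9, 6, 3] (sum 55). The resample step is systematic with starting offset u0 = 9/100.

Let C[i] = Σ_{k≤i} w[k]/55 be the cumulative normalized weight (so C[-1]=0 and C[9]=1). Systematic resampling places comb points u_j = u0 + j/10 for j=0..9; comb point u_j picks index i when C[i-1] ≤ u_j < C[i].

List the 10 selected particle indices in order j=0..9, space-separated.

C = [9/55, 17/55, 5/11, 27/55, 6/11, 7/11, 37/55, 46/55, 52/55, 1]
j=0: u_0=9/100 ∈ [0, 9/55) → index 0
j=1: u_1=19/100 ∈ [9/55, 17/55) → index 1
j=2: u_2=29/100 ∈ [9/55, 17/55) → index 1
j=3: u_3=39/100 ∈ [17/55, 5/11) → index 2
j=4: u_4=49/100 ∈ [5/11, 27/55) → index 3
j=5: u_5=59/100 ∈ [6/11, 7/11) → index 5
j=6: u_6=69/100 ∈ [37/55, 46/55) → index 7
j=7: u_7=79/100 ∈ [37/55, 46/55) → index 7
j=8: u_8=89/100 ∈ [46/55, 52/55) → index 8
j=9: u_9=99/100 ∈ [52/55, 1) → index 9

0 1 1 2 3 5 7 7 8 9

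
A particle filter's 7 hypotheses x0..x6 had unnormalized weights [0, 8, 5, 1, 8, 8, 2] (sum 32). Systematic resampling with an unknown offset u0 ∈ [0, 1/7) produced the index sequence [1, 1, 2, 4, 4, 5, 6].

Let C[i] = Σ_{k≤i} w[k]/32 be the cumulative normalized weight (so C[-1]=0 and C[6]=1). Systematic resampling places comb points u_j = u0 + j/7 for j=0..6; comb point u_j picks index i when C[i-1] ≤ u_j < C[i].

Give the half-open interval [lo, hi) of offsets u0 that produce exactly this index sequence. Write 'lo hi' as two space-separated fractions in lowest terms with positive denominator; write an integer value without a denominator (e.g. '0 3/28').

C = [0, 1/4, 13/32, 7/16, 11/16, 15/16, 1]
j=0 picked index 1: u0 ∈ [0, 1/4)
j=1 picked index 1: u0 ∈ [-1/7, 3/28)
j=2 picked index 2: u0 ∈ [-1/28, 27/224)
j=3 picked index 4: u0 ∈ [1/112, 29/112)
j=4 picked index 4: u0 ∈ [-15/112, 13/112)
j=5 picked index 5: u0 ∈ [-3/112, 25/112)
j=6 picked index 6: u0 ∈ [9/112, 1/7)
intersection: [9/112, 3/28)

9/112 3/28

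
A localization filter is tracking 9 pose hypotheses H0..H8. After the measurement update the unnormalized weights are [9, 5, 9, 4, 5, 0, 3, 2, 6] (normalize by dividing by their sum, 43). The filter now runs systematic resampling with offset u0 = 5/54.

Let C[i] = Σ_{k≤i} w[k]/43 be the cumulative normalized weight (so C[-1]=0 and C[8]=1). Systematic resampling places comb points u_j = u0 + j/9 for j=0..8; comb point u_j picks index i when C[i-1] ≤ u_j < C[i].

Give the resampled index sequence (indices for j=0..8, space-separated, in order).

0 0 1 2 3 4 6 8 8

C = [9/43, 14/43, 23/43, 27/43, 32/43, 32/43, 35/43, 37/43, 1]
j=0: u_0=5/54 ∈ [0, 9/43) → index 0
j=1: u_1=11/54 ∈ [0, 9/43) → index 0
j=2: u_2=17/54 ∈ [9/43, 14/43) → index 1
j=3: u_3=23/54 ∈ [14/43, 23/43) → index 2
j=4: u_4=29/54 ∈ [23/43, 27/43) → index 3
j=5: u_5=35/54 ∈ [27/43, 32/43) → index 4
j=6: u_6=41/54 ∈ [32/43, 35/43) → index 6
j=7: u_7=47/54 ∈ [37/43, 1) → index 8
j=8: u_8=53/54 ∈ [37/43, 1) → index 8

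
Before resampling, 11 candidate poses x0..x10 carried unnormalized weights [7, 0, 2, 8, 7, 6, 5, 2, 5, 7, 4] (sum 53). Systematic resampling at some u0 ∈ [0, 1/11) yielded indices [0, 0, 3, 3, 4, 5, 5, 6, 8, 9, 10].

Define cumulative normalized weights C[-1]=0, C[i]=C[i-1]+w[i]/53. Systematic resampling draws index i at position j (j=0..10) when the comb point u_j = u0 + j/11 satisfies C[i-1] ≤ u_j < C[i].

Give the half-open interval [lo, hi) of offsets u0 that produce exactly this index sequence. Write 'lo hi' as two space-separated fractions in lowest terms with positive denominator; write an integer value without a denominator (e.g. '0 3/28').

C = [7/53, 7/53, 9/53, 17/53, 24/53, 30/53, 35/53, 37/53, 42/53, 49/53, 1]
j=0 picked index 0: u0 ∈ [0, 7/53)
j=1 picked index 0: u0 ∈ [-1/11, 24/583)
j=2 picked index 3: u0 ∈ [-7/583, 81/583)
j=3 picked index 3: u0 ∈ [-60/583, 28/583)
j=4 picked index 4: u0 ∈ [-25/583, 52/583)
j=5 picked index 5: u0 ∈ [-1/583, 65/583)
j=6 picked index 5: u0 ∈ [-54/583, 12/583)
j=7 picked index 6: u0 ∈ [-41/583, 14/583)
j=8 picked index 8: u0 ∈ [-17/583, 38/583)
j=9 picked index 9: u0 ∈ [-15/583, 62/583)
j=10 picked index 10: u0 ∈ [9/583, 1/11)
intersection: [9/583, 12/583)

9/583 12/583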